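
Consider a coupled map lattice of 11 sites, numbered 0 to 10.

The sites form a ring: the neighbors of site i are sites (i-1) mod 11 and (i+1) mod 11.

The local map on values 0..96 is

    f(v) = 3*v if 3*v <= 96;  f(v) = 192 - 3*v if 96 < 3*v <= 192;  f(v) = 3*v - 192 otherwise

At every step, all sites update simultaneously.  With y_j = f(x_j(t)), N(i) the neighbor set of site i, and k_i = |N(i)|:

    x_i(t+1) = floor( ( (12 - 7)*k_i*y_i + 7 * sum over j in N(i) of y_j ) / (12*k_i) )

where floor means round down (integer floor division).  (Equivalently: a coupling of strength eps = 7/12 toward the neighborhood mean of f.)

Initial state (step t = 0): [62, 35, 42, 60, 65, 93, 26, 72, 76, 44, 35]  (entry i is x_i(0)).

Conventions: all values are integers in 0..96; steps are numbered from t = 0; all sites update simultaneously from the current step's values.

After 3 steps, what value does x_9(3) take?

Answer: x_9(3) = 68

Derivation:
t=0: [62, 35, 42, 60, 65, 93, 26, 72, 76, 44, 35]
t=1: [53, 57, 56, 25, 30, 59, 64, 43, 39, 60, 55]
t=2: [27, 25, 38, 64, 63, 32, 22, 48, 53, 34, 24]
t=3: [76, 77, 54, 23, 29, 60, 69, 48, 54, 68, 79]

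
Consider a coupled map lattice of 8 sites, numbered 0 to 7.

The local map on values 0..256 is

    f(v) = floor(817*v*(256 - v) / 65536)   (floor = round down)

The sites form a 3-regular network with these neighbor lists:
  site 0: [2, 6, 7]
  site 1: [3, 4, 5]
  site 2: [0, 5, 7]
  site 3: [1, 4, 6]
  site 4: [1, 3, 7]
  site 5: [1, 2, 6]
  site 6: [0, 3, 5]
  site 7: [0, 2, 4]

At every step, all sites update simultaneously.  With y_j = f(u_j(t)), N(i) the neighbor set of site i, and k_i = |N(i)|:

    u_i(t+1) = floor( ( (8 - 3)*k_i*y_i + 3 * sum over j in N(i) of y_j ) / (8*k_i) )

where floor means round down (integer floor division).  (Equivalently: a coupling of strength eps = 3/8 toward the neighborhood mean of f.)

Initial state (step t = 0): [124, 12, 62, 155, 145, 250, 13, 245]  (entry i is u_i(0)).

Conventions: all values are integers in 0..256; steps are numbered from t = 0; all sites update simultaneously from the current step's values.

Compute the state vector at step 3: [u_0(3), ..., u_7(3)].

Simulating step by step:
t=0: [124, 12, 62, 155, 145, 250, 13, 245]
t=1: [155, 74, 125, 156, 158, 39, 76, 89]
t=2: [191, 165, 188, 187, 188, 133, 168, 189]
t=3: [158, 182, 163, 166, 162, 193, 179, 157]

Answer: [158, 182, 163, 166, 162, 193, 179, 157]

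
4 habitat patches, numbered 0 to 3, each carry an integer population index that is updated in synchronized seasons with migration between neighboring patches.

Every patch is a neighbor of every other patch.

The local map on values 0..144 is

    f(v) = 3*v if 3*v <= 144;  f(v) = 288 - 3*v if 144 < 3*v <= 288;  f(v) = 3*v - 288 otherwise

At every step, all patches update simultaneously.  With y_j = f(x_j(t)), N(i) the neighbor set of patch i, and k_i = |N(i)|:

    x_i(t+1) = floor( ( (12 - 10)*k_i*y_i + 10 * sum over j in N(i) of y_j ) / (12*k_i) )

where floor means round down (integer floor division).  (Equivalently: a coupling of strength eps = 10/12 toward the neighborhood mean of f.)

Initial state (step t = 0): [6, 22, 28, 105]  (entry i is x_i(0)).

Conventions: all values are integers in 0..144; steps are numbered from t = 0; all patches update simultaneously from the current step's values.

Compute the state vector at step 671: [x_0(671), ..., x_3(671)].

Simulating step by step:
t=0: [6, 22, 28, 105]
t=1: [52, 46, 44, 51]
t=2: [134, 133, 134, 134]
t=3: [113, 113, 113, 113]
t=4: [51, 51, 51, 51]
t=5: [135, 135, 135, 135]
t=6: [117, 117, 117, 117]
t=7: [63, 63, 63, 63]
t=8: [99, 99, 99, 99]
t=9: [9, 9, 9, 9]
t=10: [27, 27, 27, 27]
t=11: [81, 81, 81, 81]
t=12: [45, 45, 45, 45]
t=13: [135, 135, 135, 135]

Answer: [63, 63, 63, 63]
Key observation: The state at step 5, [135, 135, 135, 135], reappears at step 13: the system is in a cycle of period 8 from step 5 on.  Therefore the state at step 671 equals the state at step 5 + ((671 - 5) mod 8) = 7, which is [63, 63, 63, 63].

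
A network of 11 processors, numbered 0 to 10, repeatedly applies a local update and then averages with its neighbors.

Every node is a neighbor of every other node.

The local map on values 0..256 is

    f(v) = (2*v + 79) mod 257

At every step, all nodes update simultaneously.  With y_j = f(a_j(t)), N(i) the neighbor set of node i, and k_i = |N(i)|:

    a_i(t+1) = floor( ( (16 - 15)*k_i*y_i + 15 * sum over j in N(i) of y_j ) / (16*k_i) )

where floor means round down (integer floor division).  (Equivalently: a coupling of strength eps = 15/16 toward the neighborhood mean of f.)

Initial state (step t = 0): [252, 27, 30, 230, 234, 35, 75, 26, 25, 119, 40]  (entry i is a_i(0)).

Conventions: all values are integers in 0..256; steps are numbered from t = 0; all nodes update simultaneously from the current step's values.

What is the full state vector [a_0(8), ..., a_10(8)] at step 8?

Answer: [114, 114, 114, 114, 114, 114, 114, 114, 114, 114, 114]

Derivation:
t=0: [252, 27, 30, 230, 234, 35, 75, 26, 25, 119, 40]
t=1: [115, 113, 113, 116, 116, 113, 110, 113, 113, 115, 112]
t=2: [49, 49, 49, 48, 48, 49, 49, 49, 49, 49, 49]
t=3: [176, 176, 176, 176, 176, 176, 176, 176, 176, 176, 176]
t=4: [174, 174, 174, 174, 174, 174, 174, 174, 174, 174, 174]
t=5: [170, 170, 170, 170, 170, 170, 170, 170, 170, 170, 170]
t=6: [162, 162, 162, 162, 162, 162, 162, 162, 162, 162, 162]
t=7: [146, 146, 146, 146, 146, 146, 146, 146, 146, 146, 146]
t=8: [114, 114, 114, 114, 114, 114, 114, 114, 114, 114, 114]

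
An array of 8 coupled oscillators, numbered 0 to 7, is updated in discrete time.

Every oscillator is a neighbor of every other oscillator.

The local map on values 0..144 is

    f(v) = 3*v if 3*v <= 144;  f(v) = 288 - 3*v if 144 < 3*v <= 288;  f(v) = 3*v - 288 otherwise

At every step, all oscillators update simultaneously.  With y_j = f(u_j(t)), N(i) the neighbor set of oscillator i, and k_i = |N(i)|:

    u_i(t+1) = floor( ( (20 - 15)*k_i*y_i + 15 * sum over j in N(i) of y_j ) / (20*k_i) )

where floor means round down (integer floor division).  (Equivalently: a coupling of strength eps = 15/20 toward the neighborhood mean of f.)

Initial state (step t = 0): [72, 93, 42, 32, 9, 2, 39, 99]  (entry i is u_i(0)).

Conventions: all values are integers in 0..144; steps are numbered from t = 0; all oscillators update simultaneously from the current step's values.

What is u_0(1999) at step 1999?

Answer: u_0(1999) = 90
Key observation: The state at step 8, [18, 18, 18, 18, 18, 18, 18, 18], reappears at step 12: the system is in a cycle of period 4 from step 8 on.  Therefore the state at step 1999 equals the state at step 8 + ((1999 - 8) mod 4) = 11, which is [90, 90, 90, 90, 90, 90, 90, 90].

Derivation:
t=0: [72, 93, 42, 32, 9, 2, 39, 99]
t=1: [59, 50, 67, 63, 53, 50, 66, 50]
t=2: [115, 119, 112, 113, 118, 119, 112, 119]
t=3: [59, 60, 57, 58, 60, 60, 57, 60]
t=4: [111, 110, 112, 111, 110, 110, 112, 110]
t=5: [44, 43, 44, 44, 43, 43, 44, 43]
t=6: [130, 130, 130, 130, 130, 130, 130, 130]
t=7: [102, 102, 102, 102, 102, 102, 102, 102]
t=8: [18, 18, 18, 18, 18, 18, 18, 18]
t=9: [54, 54, 54, 54, 54, 54, 54, 54]
t=10: [126, 126, 126, 126, 126, 126, 126, 126]
t=11: [90, 90, 90, 90, 90, 90, 90, 90]
t=12: [18, 18, 18, 18, 18, 18, 18, 18]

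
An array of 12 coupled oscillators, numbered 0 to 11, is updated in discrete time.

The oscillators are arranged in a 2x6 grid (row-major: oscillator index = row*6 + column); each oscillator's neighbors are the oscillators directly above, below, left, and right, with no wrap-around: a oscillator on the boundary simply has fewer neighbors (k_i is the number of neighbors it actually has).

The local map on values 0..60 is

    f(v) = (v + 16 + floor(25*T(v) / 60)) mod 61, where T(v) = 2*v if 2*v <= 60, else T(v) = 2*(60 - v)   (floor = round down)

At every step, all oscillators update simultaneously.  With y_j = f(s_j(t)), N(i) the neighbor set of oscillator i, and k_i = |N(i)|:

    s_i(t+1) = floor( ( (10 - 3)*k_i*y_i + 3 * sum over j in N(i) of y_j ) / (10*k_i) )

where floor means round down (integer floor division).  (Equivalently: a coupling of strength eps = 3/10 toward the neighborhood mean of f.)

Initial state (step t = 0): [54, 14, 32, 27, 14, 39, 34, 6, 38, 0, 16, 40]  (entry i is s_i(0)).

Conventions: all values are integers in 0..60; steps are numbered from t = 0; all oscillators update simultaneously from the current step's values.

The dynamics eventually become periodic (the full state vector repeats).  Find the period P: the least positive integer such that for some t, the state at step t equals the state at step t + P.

Simulating step by step:
t=0: [54, 14, 32, 27, 14, 39, 34, 6, 38, 0, 16, 40]
t=1: [17, 33, 12, 9, 34, 15, 13, 25, 13, 17, 38, 16]
t=2: [40, 15, 34, 31, 15, 38, 34, 8, 35, 41, 17, 39]
t=3: [15, 35, 13, 13, 36, 15, 13, 27, 12, 14, 39, 16]
t=4: [37, 15, 36, 36, 17, 38, 34, 11, 35, 37, 17, 39]
t=5: [15, 35, 14, 14, 39, 16, 14, 31, 12, 14, 39, 16]
t=6: [37, 16, 37, 38, 17, 39, 36, 15, 35, 37, 17, 39]
t=7: [16, 38, 14, 14, 39, 16, 15, 36, 13, 14, 39, 16]
t=8: [39, 17, 37, 38, 17, 39, 38, 17, 36, 37, 17, 39]
t=9: [16, 39, 14, 14, 39, 16, 16, 39, 14, 14, 39, 16]
t=10: [39, 17, 38, 38, 17, 39, 39, 17, 38, 38, 17, 39]
t=11: [16, 39, 14, 14, 39, 16, 16, 39, 14, 14, 39, 16]

Answer: 2
Key observation: The state at step 9, [16, 39, 14, 14, 39, 16, 16, 39, 14, 14, 39, 16], reappears at step 11 — and no state repeats earlier — so the cycle the system enters has period 2.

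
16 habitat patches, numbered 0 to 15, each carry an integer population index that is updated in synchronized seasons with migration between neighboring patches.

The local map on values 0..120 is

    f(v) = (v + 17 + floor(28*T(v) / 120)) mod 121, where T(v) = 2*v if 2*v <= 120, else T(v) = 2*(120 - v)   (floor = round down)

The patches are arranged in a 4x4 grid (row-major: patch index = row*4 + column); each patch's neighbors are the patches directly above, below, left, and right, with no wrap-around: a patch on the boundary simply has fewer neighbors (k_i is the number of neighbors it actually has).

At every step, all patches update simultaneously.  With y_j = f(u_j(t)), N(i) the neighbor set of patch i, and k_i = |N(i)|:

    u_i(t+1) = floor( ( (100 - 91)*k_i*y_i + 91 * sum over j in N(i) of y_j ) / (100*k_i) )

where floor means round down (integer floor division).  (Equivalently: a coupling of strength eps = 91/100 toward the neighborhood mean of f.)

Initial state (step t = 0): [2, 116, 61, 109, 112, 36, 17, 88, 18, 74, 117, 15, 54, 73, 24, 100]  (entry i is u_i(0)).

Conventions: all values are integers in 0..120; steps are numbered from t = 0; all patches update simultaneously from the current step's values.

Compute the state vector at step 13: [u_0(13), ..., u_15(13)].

Simulating step by step:
t=0: [2, 116, 61, 109, 112, 36, 17, 88, 18, 74, 117, 15, 54, 73, 24, 100]
t=1: [12, 59, 28, 102, 40, 46, 73, 38, 70, 63, 56, 45, 78, 88, 44, 41]
t=2: [84, 62, 71, 59, 75, 97, 81, 67, 99, 103, 95, 82, 114, 102, 96, 81]
t=3: [110, 79, 108, 108, 47, 77, 61, 111, 40, 3, 55, 78, 5, 6, 37, 64]
t=4: [91, 50, 70, 9, 68, 84, 62, 70, 46, 72, 79, 75, 47, 37, 75, 93]
t=5: [90, 76, 78, 102, 70, 105, 112, 85, 100, 98, 111, 78, 78, 100, 66, 102]
t=6: [101, 47, 49, 106, 13, 54, 58, 50, 69, 6, 54, 51, 14, 69, 16, 101]
t=7: [55, 64, 67, 81, 66, 65, 93, 69, 39, 95, 67, 66, 102, 40, 67, 60]
t=8: [106, 104, 77, 109, 94, 59, 98, 78, 41, 82, 59, 107, 68, 41, 97, 107]
t=9: [4, 68, 16, 104, 57, 38, 99, 17, 75, 92, 39, 69, 79, 76, 57, 6]
t=10: [97, 50, 40, 37, 71, 55, 52, 40, 75, 84, 55, 52, 113, 75, 73, 97]
t=11: [91, 61, 83, 74, 74, 102, 86, 84, 82, 106, 102, 61, 103, 82, 74, 93]
t=12: [98, 46, 112, 116, 47, 78, 66, 112, 48, 56, 78, 47, 106, 48, 47, 98]
t=13: [77, 46, 63, 11, 69, 95, 66, 63, 66, 100, 96, 46, 79, 66, 69, 77]

Answer: [77, 46, 63, 11, 69, 95, 66, 63, 66, 100, 96, 46, 79, 66, 69, 77]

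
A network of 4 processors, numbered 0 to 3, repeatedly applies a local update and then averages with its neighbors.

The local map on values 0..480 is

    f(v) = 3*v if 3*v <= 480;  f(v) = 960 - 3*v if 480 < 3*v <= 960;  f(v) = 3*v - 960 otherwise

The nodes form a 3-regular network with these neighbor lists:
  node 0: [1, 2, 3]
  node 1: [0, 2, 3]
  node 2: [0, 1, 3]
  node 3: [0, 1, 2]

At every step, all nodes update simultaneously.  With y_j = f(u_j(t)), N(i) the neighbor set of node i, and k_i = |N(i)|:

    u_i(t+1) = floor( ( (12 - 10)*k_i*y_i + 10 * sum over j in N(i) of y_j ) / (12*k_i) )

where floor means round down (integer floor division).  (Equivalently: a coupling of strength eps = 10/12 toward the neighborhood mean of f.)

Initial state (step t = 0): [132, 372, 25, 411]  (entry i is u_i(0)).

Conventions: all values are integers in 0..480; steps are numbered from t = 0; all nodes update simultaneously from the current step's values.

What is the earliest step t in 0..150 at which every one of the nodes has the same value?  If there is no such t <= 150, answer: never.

Simulating step by step:
t=0: [132, 372, 25, 411]  (not all equal)
t=1: [206, 232, 241, 219]  (not all equal)
t=2: [280, 289, 292, 284]  (not all equal)
t=3: [99, 102, 103, 100]  (not all equal)
t=4: [303, 302, 302, 303]  (not all equal)
t=5: [52, 52, 52, 52]  (all equal)

Answer: 5
Key observation: Synchronization is absorbing here: once all nodes are equal they stay equal, and step 5 is the first all-equal step.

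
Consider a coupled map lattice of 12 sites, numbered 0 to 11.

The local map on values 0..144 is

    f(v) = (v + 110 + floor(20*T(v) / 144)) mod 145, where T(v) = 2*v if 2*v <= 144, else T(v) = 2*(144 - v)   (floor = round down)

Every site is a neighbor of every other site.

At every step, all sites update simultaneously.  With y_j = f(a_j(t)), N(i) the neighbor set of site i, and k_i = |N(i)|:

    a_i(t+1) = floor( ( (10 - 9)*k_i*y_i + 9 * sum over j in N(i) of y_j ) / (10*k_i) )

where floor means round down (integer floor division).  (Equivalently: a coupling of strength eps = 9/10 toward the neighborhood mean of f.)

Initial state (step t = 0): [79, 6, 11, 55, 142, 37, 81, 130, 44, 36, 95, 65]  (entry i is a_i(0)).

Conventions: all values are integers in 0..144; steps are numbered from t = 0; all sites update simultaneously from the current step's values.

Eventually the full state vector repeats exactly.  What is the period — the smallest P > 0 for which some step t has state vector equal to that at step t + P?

Simulating step by step:
t=0: [79, 6, 11, 55, 142, 37, 81, 130, 44, 36, 95, 65]
t=1: [64, 65, 65, 63, 65, 63, 64, 64, 63, 63, 64, 63]
t=2: [46, 46, 46, 46, 46, 46, 46, 46, 46, 46, 46, 46]
t=3: [23, 23, 23, 23, 23, 23, 23, 23, 23, 23, 23, 23]
t=4: [139, 139, 139, 139, 139, 139, 139, 139, 139, 139, 139, 139]
t=5: [105, 105, 105, 105, 105, 105, 105, 105, 105, 105, 105, 105]
t=6: [80, 80, 80, 80, 80, 80, 80, 80, 80, 80, 80, 80]
t=7: [62, 62, 62, 62, 62, 62, 62, 62, 62, 62, 62, 62]
t=8: [44, 44, 44, 44, 44, 44, 44, 44, 44, 44, 44, 44]
t=9: [21, 21, 21, 21, 21, 21, 21, 21, 21, 21, 21, 21]
t=10: [136, 136, 136, 136, 136, 136, 136, 136, 136, 136, 136, 136]
t=11: [103, 103, 103, 103, 103, 103, 103, 103, 103, 103, 103, 103]
t=12: [79, 79, 79, 79, 79, 79, 79, 79, 79, 79, 79, 79]
t=13: [62, 62, 62, 62, 62, 62, 62, 62, 62, 62, 62, 62]

Answer: 6
Key observation: The state at step 7, [62, 62, 62, 62, 62, 62, 62, 62, 62, 62, 62, 62], reappears at step 13 — and no state repeats earlier — so the cycle the system enters has period 6.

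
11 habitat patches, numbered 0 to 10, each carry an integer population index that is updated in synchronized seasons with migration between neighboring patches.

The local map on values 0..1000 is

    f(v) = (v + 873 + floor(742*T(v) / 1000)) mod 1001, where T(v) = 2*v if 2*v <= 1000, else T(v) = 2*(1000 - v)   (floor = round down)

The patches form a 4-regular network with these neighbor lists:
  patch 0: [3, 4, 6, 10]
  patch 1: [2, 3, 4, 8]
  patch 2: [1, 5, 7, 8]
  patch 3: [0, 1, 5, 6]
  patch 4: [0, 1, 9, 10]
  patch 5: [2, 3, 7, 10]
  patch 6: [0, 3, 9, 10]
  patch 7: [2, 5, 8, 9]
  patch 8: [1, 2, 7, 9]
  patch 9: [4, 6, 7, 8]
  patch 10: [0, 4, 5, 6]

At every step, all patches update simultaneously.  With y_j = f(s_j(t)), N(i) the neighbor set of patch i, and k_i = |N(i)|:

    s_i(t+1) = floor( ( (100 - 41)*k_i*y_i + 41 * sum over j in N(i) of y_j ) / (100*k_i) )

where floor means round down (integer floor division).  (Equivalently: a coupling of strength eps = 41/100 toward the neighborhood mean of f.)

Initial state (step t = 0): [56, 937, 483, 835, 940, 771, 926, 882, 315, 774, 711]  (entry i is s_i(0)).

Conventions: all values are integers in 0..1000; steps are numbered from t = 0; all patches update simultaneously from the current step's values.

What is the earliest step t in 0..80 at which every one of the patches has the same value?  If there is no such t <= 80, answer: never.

Simulating step by step:
t=0: [56, 937, 483, 835, 940, 771, 926, 882, 315, 774, 711]  (not all equal)
t=1: [290, 796, 396, 848, 726, 780, 735, 823, 681, 926, 293]  (not all equal)
t=2: [610, 759, 804, 920, 316, 921, 901, 848, 392, 738, 617]  (not all equal)
t=3: [295, 929, 947, 831, 602, 831, 749, 938, 897, 933, 293]  (not all equal)
t=4: [623, 825, 906, 916, 346, 905, 899, 908, 913, 828, 621]  (not all equal)
t=5: [299, 920, 920, 829, 638, 827, 745, 919, 923, 920, 300]  (not all equal)
t=6: [629, 825, 914, 918, 339, 911, 904, 915, 909, 830, 631]  (not all equal)
t=7: [295, 918, 917, 828, 627, 825, 742, 917, 923, 917, 295]  (not all equal)
t=8: [623, 827, 916, 918, 340, 910, 902, 916, 910, 832, 623]  (not all equal)
t=9: [297, 917, 917, 828, 628, 825, 744, 916, 922, 917, 298]  (not all equal)
t=10: [627, 827, 916, 919, 342, 911, 903, 916, 910, 831, 628]  (not all equal)
t=11: [296, 917, 917, 828, 631, 825, 743, 916, 922, 917, 297]  (not all equal)
t=12: [625, 827, 916, 919, 340, 911, 903, 916, 910, 831, 626]  (not all equal)
t=13: [296, 917, 917, 828, 628, 825, 743, 916, 922, 917, 297]  (not all equal)
t=14: [625, 827, 916, 919, 341, 911, 903, 916, 910, 832, 626]  (not all equal)
t=15: [297, 917, 917, 828, 630, 825, 743, 916, 922, 917, 297]  (not all equal)
t=16: [626, 827, 916, 919, 341, 911, 903, 916, 910, 831, 626]  (not all equal)
t=17: [297, 917, 917, 828, 630, 825, 743, 916, 922, 917, 297]  (not all equal)

Answer: never
Key observation: The state at step 15 reappears at step 17 — the system is in a cycle of period 2 from step 15 on.  No step 0..17 is synchronized, and the cycle repeats forever, so no step up to 80 (or ever) has all patches equal.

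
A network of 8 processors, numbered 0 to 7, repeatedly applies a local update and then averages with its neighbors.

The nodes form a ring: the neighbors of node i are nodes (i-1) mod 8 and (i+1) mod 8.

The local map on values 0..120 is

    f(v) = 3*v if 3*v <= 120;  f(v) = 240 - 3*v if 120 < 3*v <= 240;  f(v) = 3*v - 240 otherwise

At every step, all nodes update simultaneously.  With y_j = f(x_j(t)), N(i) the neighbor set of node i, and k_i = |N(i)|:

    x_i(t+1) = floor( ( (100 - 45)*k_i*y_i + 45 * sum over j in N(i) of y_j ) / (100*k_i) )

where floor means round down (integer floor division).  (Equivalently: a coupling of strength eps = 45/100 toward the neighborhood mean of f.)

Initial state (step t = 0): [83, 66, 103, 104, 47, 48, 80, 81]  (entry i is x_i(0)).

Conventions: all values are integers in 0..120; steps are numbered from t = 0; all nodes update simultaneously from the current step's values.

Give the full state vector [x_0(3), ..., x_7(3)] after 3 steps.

Answer: [68, 45, 58, 72, 78, 94, 104, 92]

Derivation:
t=0: [83, 66, 103, 104, 47, 48, 80, 81]
t=1: [15, 40, 63, 77, 92, 75, 22, 3]
t=2: [53, 87, 57, 24, 25, 31, 41, 29]
t=3: [68, 45, 58, 72, 78, 94, 104, 92]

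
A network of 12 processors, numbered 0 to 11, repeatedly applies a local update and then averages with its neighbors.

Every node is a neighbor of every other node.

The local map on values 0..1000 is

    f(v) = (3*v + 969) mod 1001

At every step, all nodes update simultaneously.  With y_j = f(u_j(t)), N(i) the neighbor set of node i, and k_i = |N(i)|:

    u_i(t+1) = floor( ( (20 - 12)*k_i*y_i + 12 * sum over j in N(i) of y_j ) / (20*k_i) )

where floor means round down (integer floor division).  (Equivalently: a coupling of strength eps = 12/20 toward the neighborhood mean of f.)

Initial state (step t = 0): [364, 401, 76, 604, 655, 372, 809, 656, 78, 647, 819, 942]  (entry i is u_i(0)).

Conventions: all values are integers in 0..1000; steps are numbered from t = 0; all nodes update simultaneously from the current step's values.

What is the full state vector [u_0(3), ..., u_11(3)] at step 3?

Simulating step by step:
t=0: [364, 401, 76, 604, 655, 372, 809, 656, 78, 647, 819, 942]
t=1: [340, 379, 388, 589, 642, 348, 456, 643, 390, 633, 466, 593]
t=2: [679, 374, 383, 592, 647, 342, 454, 648, 385, 637, 464, 596]
t=3: [339, 369, 378, 595, 652, 681, 452, 653, 380, 641, 462, 599]

Answer: [339, 369, 378, 595, 652, 681, 452, 653, 380, 641, 462, 599]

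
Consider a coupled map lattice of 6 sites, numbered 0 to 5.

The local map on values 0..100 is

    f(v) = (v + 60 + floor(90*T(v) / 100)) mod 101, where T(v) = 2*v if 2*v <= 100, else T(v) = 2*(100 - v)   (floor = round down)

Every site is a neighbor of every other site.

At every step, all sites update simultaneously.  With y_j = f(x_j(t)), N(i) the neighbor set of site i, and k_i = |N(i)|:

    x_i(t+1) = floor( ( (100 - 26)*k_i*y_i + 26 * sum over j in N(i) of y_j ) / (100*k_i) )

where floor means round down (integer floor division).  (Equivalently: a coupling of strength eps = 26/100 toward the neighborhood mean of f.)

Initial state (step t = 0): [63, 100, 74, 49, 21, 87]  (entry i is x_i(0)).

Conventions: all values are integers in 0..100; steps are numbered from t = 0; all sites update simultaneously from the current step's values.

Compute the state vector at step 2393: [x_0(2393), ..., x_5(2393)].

Answer: [78, 78, 78, 78, 78, 78]
Key observation: The state at step 8, [76, 76, 76, 76, 76, 76], reappears at step 10: the system is in a cycle of period 2 from step 8 on.  Therefore the state at step 2393 equals the state at step 8 + ((2393 - 8) mod 2) = 9, which is [78, 78, 78, 78, 78, 78].

Derivation:
t=0: [63, 100, 74, 49, 21, 87]
t=1: [81, 61, 75, 87, 32, 68]
t=2: [74, 85, 77, 70, 56, 80]
t=3: [79, 73, 77, 82, 89, 76]
t=4: [75, 78, 76, 73, 69, 77]
t=5: [78, 76, 78, 79, 81, 77]
t=6: [76, 77, 76, 75, 74, 76]
t=7: [78, 77, 78, 78, 78, 78]
t=8: [76, 76, 76, 76, 76, 76]
t=9: [78, 78, 78, 78, 78, 78]
t=10: [76, 76, 76, 76, 76, 76]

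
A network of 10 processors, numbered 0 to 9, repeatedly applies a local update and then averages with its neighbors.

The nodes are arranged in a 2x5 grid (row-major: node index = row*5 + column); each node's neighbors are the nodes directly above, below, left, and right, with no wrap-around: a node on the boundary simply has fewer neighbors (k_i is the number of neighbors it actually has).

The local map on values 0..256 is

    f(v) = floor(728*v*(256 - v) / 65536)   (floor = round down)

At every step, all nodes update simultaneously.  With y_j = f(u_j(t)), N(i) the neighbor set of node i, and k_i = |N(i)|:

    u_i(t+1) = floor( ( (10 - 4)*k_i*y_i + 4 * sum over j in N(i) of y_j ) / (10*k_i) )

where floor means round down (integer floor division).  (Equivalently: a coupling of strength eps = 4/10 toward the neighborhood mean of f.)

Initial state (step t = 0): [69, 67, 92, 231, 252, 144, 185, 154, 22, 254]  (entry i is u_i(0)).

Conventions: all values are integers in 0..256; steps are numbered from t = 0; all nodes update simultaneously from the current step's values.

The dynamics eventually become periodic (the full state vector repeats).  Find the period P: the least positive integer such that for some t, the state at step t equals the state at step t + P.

Simulating step by step:
t=0: [69, 67, 92, 231, 252, 144, 185, 154, 22, 254]
t=1: [149, 144, 150, 69, 20, 165, 152, 153, 66, 16]
t=2: [175, 177, 171, 134, 68, 170, 174, 170, 131, 63]
t=3: [157, 156, 163, 173, 148, 160, 158, 163, 172, 145]
t=4: [171, 172, 167, 162, 173, 170, 171, 167, 163, 174]
t=5: [161, 160, 164, 167, 160, 161, 161, 164, 166, 160]
t=6: [169, 169, 167, 165, 169, 169, 168, 167, 165, 169]
t=7: [163, 163, 164, 165, 163, 163, 163, 165, 165, 163]
t=8: [168, 167, 166, 166, 167, 168, 167, 166, 166, 167]
t=9: [164, 164, 165, 165, 165, 164, 164, 165, 165, 165]
t=10: [167, 166, 166, 166, 166, 167, 166, 166, 166, 166]
t=11: [165, 165, 165, 165, 165, 165, 165, 165, 165, 165]
t=12: [166, 166, 166, 166, 166, 166, 166, 166, 166, 166]
t=13: [165, 165, 165, 165, 165, 165, 165, 165, 165, 165]

Answer: 2
Key observation: The state at step 11, [165, 165, 165, 165, 165, 165, 165, 165, 165, 165], reappears at step 13 — and no state repeats earlier — so the cycle the system enters has period 2.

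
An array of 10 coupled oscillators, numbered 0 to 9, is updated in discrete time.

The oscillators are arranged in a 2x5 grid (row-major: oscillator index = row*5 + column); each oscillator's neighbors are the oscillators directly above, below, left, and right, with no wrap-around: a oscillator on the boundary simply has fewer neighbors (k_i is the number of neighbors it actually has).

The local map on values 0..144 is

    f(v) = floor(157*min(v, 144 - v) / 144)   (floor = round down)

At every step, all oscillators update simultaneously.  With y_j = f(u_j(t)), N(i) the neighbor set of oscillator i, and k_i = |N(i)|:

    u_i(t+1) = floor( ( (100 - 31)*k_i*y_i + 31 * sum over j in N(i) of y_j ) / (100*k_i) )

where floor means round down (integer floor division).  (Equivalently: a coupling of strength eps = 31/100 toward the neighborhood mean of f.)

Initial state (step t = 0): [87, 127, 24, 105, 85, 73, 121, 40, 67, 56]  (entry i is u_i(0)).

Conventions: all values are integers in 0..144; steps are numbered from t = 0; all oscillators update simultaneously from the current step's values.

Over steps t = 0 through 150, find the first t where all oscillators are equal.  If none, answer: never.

Simulating step by step:
t=0: [87, 127, 24, 105, 85, 73, 121, 40, 67, 56]  (not all equal)
t=1: [57, 24, 28, 45, 60, 66, 31, 42, 65, 63]  (not all equal)
t=2: [57, 30, 33, 50, 62, 63, 37, 44, 65, 67]  (not all equal)
t=3: [58, 36, 37, 55, 65, 62, 42, 47, 66, 71]  (not all equal)
t=4: [59, 42, 42, 59, 69, 62, 47, 51, 68, 74]  (not all equal)
t=5: [61, 47, 47, 64, 73, 64, 52, 55, 71, 75]  (not all equal)
t=6: [64, 53, 53, 68, 75, 66, 57, 59, 74, 75]  (not all equal)
t=7: [67, 58, 59, 72, 74, 69, 62, 64, 74, 75]  (not all equal)
t=8: [71, 64, 65, 76, 76, 73, 67, 69, 75, 75]  (not all equal)
t=9: [75, 70, 70, 73, 74, 76, 73, 74, 74, 74]  (not all equal)
t=10: [75, 76, 76, 76, 76, 74, 76, 76, 76, 76]  (not all equal)
t=11: [75, 74, 74, 74, 74, 75, 74, 74, 74, 74]  (not all equal)
t=12: [75, 75, 76, 76, 76, 75, 75, 76, 76, 76]  (not all equal)
t=13: [75, 74, 74, 74, 74, 75, 74, 74, 74, 74]  (not all equal)

Answer: never
Key observation: The state at step 11 reappears at step 13 — the system is in a cycle of period 2 from step 11 on.  No step 0..13 is synchronized, and the cycle repeats forever, so no step up to 150 (or ever) has all oscillators equal.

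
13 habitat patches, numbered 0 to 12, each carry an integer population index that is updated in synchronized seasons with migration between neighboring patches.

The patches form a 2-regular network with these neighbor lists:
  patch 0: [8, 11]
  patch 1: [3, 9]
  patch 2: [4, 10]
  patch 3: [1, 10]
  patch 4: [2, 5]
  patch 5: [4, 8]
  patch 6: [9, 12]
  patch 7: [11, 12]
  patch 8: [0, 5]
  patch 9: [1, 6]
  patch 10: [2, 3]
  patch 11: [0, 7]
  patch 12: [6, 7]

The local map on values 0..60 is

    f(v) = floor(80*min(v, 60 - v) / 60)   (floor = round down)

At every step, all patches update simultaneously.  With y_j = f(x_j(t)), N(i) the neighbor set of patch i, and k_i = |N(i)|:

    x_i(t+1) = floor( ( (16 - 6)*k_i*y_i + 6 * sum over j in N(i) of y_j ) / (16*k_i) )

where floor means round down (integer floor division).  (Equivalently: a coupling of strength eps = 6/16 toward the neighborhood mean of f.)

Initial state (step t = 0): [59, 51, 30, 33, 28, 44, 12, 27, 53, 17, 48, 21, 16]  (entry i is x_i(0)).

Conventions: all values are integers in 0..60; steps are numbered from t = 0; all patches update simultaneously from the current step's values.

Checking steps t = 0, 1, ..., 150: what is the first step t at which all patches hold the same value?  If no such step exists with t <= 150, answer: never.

Answer: never
Key observation: The state at step 32 reappears at step 36 — the system is in a cycle of period 4 from step 32 on.  No step 0..36 is synchronized, and the cycle repeats forever, so no step up to 150 (or ever) has all patches equal.

Derivation:
t=0: [59, 51, 30, 33, 28, 44, 12, 27, 53, 17, 48, 21, 16]  (not all equal)
t=1: [7, 18, 34, 27, 34, 21, 18, 31, 9, 19, 24, 24, 22]  (not all equal)
t=2: [13, 26, 33, 33, 32, 26, 25, 35, 14, 24, 33, 28, 29]  (not all equal)
t=3: [20, 34, 36, 35, 36, 31, 33, 34, 20, 32, 36, 32, 36]  (not all equal)
t=4: [28, 34, 32, 33, 33, 34, 35, 34, 28, 36, 32, 34, 33]  (not all equal)
t=5: [36, 34, 36, 35, 35, 34, 33, 34, 36, 32, 36, 34, 35]  (not all equal)
t=6: [32, 34, 32, 33, 33, 33, 35, 33, 32, 36, 32, 33, 33]  (not all equal)
t=7: [36, 34, 36, 35, 36, 36, 33, 36, 36, 32, 36, 36, 35]  (not all equal)
t=8: [32, 34, 32, 33, 32, 32, 35, 32, 32, 36, 32, 32, 33]  (not all equal)
t=9: [37, 34, 37, 35, 37, 37, 33, 36, 37, 32, 36, 37, 35]  (not all equal)
t=10: [30, 34, 30, 33, 30, 30, 35, 31, 30, 36, 31, 30, 33]  (not all equal)
t=11: [40, 34, 39, 36, 40, 40, 33, 38, 40, 32, 38, 39, 35]  (not all equal)
t=12: [26, 34, 27, 31, 26, 26, 35, 29, 26, 36, 29, 27, 32]  (not all equal)
t=13: [34, 34, 36, 37, 34, 34, 33, 37, 34, 32, 37, 36, 36]  (not all equal)
t=14: [33, 33, 32, 30, 33, 34, 35, 30, 34, 36, 30, 32, 32]  (not all equal)
t=15: [35, 36, 37, 39, 35, 34, 33, 38, 34, 32, 39, 37, 36]  (not all equal)
t=16: [32, 32, 30, 28, 32, 33, 35, 29, 33, 35, 28, 30, 32]  (not all equal)
t=17: [37, 36, 38, 37, 37, 36, 33, 38, 36, 33, 37, 39, 36]  (not all equal)
t=18: [30, 32, 29, 30, 30, 31, 35, 29, 31, 35, 29, 28, 32]  (not all equal)
t=19: [39, 36, 38, 39, 39, 38, 33, 37, 38, 33, 38, 37, 36]  (not all equal)
t=20: [28, 32, 28, 28, 28, 28, 35, 30, 28, 35, 28, 29, 32]  (not all equal)
t=21: [37, 36, 37, 37, 37, 37, 33, 39, 37, 33, 37, 38, 36]  (not all equal)
t=22: [29, 32, 30, 30, 30, 30, 35, 28, 30, 35, 30, 29, 32]  (not all equal)
t=23: [38, 36, 40, 39, 40, 40, 33, 37, 39, 33, 40, 37, 36]  (not all equal)
t=24: [29, 32, 26, 28, 26, 26, 35, 30, 27, 35, 26, 29, 32]  (not all equal)
t=25: [37, 36, 34, 36, 34, 34, 33, 39, 36, 33, 34, 38, 36]  (not all equal)
t=26: [30, 32, 34, 32, 34, 33, 35, 28, 32, 35, 33, 29, 32]  (not all equal)
t=27: [39, 36, 34, 36, 34, 35, 33, 37, 37, 33, 35, 38, 36]  (not all equal)
t=28: [28, 32, 33, 32, 33, 32, 35, 30, 30, 35, 33, 29, 32]  (not all equal)
t=29: [37, 36, 36, 36, 36, 37, 33, 39, 38, 33, 36, 38, 36]  (not all equal)
t=30: [29, 32, 32, 32, 31, 30, 35, 28, 29, 35, 32, 29, 32]  (not all equal)
t=31: [38, 36, 37, 37, 38, 39, 33, 37, 38, 33, 37, 37, 36]  (not all equal)
t=32: [29, 32, 29, 30, 29, 28, 35, 30, 28, 35, 30, 29, 32]  (not all equal)
t=33: [37, 36, 38, 39, 37, 37, 33, 39, 37, 33, 39, 38, 36]  (not all equal)
t=34: [29, 32, 29, 28, 29, 30, 35, 28, 30, 35, 28, 29, 32]  (not all equal)
t=35: [38, 36, 37, 37, 38, 39, 33, 37, 39, 33, 37, 37, 36]  (not all equal)
t=36: [29, 32, 29, 30, 29, 28, 35, 30, 28, 35, 30, 29, 32]  (not all equal)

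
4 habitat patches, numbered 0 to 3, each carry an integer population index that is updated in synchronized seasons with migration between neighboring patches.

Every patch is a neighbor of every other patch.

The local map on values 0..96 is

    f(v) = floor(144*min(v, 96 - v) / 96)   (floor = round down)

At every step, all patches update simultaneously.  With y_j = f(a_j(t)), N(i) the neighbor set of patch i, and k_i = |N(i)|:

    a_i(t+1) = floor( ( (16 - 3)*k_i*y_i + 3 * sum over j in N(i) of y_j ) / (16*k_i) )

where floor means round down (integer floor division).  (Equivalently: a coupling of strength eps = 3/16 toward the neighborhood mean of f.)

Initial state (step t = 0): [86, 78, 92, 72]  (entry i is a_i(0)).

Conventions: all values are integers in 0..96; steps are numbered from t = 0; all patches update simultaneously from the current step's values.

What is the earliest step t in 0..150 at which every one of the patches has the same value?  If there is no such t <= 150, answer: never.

Simulating step by step:
t=0: [86, 78, 92, 72]  (not all equal)
t=1: [16, 25, 9, 32]  (not all equal)
t=2: [25, 35, 17, 43]  (not all equal)
t=3: [38, 50, 29, 59]  (not all equal)
t=4: [56, 65, 46, 55]  (not all equal)
t=5: [59, 49, 66, 60]  (not all equal)
t=6: [55, 66, 47, 54]  (not all equal)
t=7: [60, 48, 67, 62]  (not all equal)
t=8: [54, 67, 46, 52]  (not all equal)
t=9: [62, 47, 66, 64]  (not all equal)
t=10: [51, 65, 47, 49]  (not all equal)
t=11: [66, 50, 68, 68]  (not all equal)
t=12: [46, 64, 43, 43]  (not all equal)
t=13: [67, 51, 63, 63]  (not all equal)
t=14: [45, 63, 49, 49]  (not all equal)
t=15: [66, 52, 68, 68]  (not all equal)
t=16: [45, 61, 43, 43]  (not all equal)
t=17: [65, 54, 63, 63]  (not all equal)
t=18: [47, 60, 49, 49]  (not all equal)
t=19: [69, 57, 69, 69]  (not all equal)
t=20: [41, 54, 41, 41]  (not all equal)
t=21: [61, 62, 61, 61]  (not all equal)
t=22: [51, 51, 51, 51]  (all equal)

Answer: 22
Key observation: Synchronization is absorbing here: once all patches are equal they stay equal, and step 22 is the first all-equal step.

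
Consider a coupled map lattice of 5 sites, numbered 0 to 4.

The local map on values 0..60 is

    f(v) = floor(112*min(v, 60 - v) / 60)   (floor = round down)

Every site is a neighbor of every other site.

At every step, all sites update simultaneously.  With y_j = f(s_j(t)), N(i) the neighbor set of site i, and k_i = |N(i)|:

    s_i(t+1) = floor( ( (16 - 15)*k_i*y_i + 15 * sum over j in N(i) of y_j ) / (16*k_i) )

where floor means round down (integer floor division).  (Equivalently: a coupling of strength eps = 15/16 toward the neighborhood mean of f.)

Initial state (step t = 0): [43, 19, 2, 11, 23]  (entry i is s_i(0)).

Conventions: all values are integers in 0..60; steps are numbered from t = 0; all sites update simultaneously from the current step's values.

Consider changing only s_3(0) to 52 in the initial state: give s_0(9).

Simulating step by step:
t=0: [43, 19, 2, 52, 23]
t=1: [23, 23, 28, 26, 22]
t=2: [45, 45, 43, 44, 45]
t=3: [28, 28, 28, 28, 28]
t=4: [52, 52, 52, 52, 52]
t=5: [14, 14, 14, 14, 14]
t=6: [26, 26, 26, 26, 26]
t=7: [48, 48, 48, 48, 48]
t=8: [22, 22, 22, 22, 22]
t=9: [41, 41, 41, 41, 41]

Answer: s_0(9) = 41
Key observation: This trace re-runs the system from the modified initial state.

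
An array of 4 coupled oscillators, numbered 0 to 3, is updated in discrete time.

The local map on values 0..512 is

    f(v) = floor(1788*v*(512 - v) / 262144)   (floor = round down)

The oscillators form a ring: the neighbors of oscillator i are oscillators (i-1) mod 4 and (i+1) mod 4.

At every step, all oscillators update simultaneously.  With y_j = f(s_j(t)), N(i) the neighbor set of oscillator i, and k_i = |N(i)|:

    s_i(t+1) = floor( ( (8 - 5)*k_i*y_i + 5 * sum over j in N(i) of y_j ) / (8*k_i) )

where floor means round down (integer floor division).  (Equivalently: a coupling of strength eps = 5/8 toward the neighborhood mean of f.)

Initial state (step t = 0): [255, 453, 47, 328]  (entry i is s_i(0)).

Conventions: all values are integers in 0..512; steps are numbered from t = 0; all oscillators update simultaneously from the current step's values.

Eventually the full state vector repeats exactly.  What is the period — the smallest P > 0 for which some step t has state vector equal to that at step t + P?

Simulating step by step:
t=0: [255, 453, 47, 328]
t=1: [352, 254, 241, 340]
t=2: [407, 426, 430, 408]
t=3: [277, 259, 258, 274]
t=4: [444, 445, 445, 444]
t=5: [204, 203, 203, 204]
t=6: [427, 427, 427, 427]
t=7: [247, 247, 247, 247]
t=8: [446, 446, 446, 446]
t=9: [200, 200, 200, 200]
t=10: [425, 425, 425, 425]
t=11: [252, 252, 252, 252]
t=12: [446, 446, 446, 446]

Answer: 4
Key observation: The state at step 8, [446, 446, 446, 446], reappears at step 12 — and no state repeats earlier — so the cycle the system enters has period 4.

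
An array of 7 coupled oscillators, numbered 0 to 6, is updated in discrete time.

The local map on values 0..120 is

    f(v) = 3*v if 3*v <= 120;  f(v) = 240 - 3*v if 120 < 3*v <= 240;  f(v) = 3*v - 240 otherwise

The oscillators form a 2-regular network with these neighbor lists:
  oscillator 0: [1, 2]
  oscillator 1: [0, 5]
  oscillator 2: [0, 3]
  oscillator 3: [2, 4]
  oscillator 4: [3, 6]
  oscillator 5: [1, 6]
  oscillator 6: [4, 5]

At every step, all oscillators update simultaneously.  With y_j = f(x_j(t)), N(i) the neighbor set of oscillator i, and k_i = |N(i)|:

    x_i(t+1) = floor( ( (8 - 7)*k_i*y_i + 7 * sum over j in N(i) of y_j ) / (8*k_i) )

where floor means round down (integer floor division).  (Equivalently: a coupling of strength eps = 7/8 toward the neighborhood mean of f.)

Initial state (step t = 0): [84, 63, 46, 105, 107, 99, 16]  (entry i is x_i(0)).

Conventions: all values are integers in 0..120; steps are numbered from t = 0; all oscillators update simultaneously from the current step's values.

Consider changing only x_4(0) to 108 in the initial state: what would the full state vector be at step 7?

Answer: [22, 49, 57, 15, 34, 19, 20]
Key observation: This trace re-runs the system from the modified initial state.

Derivation:
t=0: [84, 63, 46, 105, 108, 99, 16]
t=1: [68, 36, 50, 90, 64, 50, 67]
t=2: [91, 68, 40, 64, 36, 75, 65]
t=3: [72, 25, 50, 105, 54, 37, 59]
t=4: [75, 68, 54, 82, 70, 74, 90]
t=5: [51, 18, 18, 48, 19, 31, 24]
t=6: [58, 85, 86, 60, 80, 66, 74]
t=7: [22, 49, 57, 15, 34, 19, 20]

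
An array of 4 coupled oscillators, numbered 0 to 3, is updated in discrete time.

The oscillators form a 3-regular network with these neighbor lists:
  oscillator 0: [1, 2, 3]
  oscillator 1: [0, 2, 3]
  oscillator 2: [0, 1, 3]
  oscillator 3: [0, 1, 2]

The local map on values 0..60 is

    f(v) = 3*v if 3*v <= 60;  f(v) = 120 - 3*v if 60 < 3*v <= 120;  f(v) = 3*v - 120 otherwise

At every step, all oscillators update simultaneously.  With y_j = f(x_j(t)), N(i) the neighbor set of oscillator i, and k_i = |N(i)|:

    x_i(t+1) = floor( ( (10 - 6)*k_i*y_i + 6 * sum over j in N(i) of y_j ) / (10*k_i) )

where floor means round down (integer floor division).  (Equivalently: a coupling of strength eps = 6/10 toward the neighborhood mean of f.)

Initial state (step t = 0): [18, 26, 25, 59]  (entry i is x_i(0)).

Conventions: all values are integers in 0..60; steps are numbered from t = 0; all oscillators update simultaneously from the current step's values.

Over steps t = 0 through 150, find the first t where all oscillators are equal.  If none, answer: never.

Answer: 3
Key observation: Synchronization is absorbing here: once all oscillators are equal they stay equal, and step 3 is the first all-equal step.

Derivation:
t=0: [18, 26, 25, 59]  (not all equal)
t=1: [50, 48, 48, 51]  (not all equal)
t=2: [28, 27, 27, 28]  (not all equal)
t=3: [37, 37, 37, 37]  (all equal)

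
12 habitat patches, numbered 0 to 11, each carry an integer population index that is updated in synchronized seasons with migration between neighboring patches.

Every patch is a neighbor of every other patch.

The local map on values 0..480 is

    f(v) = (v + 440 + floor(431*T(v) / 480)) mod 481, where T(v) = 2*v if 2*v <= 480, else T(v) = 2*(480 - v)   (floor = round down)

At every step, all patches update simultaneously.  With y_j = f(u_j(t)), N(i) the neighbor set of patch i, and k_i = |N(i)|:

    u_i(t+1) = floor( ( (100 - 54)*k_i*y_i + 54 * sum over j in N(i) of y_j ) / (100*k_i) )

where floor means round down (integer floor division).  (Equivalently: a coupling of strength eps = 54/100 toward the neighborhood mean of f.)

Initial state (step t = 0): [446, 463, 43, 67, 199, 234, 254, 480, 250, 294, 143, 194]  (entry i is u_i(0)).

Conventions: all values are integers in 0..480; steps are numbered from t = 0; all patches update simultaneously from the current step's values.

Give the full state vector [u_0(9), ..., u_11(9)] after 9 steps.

Answer: [317, 317, 326, 331, 323, 331, 331, 317, 331, 328, 368, 320]

Derivation:
t=0: [446, 463, 43, 67, 199, 234, 254, 480, 250, 294, 143, 194]
t=1: [314, 308, 155, 183, 137, 177, 179, 303, 181, 166, 270, 131]
t=2: [220, 222, 344, 376, 323, 369, 372, 223, 374, 357, 234, 316]
t=3: [81, 83, 70, 59, 77, 62, 61, 84, 60, 66, 97, 79]
t=4: [172, 174, 159, 146, 167, 150, 149, 175, 147, 154, 190, 169]
t=5: [400, 402, 385, 370, 394, 375, 373, 403, 371, 379, 223, 396]
t=6: [30, 30, 35, 40, 33, 39, 40, 30, 40, 37, 63, 32]
t=7: [54, 54, 60, 65, 58, 65, 65, 54, 65, 62, 92, 56]
t=8: [123, 123, 130, 135, 128, 135, 135, 123, 135, 132, 167, 125]
t=9: [317, 317, 326, 331, 323, 331, 331, 317, 331, 328, 368, 320]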